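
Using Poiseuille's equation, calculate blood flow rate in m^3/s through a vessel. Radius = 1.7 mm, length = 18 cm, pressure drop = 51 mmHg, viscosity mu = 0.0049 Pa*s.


Q = pi*r^4*dP / (8*mu*L)
r = 0.0017 m, L = 0.18 m
dP = 51 mmHg = 6799.422 Pa
Q = 2.5285e-05 m^3/s


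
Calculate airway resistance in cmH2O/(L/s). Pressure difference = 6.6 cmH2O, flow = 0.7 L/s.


R = dP / flow
R = 6.6 / 0.7
R = 9.429 cmH2O/(L/s)


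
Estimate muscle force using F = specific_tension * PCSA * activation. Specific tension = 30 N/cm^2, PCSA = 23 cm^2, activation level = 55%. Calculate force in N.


F = sigma * PCSA * activation
F = 30 * 23 * 0.55
F = 379.5 N


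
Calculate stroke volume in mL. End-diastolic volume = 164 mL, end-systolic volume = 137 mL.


SV = EDV - ESV
SV = 164 - 137
SV = 27 mL


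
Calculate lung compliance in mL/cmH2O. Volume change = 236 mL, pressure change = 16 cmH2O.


C = dV / dP
C = 236 / 16
C = 14.75 mL/cmH2O


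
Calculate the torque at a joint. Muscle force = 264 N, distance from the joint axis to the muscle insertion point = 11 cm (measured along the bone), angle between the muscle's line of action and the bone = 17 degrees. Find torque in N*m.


Torque = F * d * sin(theta)   (moment arm = d*sin(theta))
d = 11 cm = 0.11 m
Torque = 264 * 0.11 * sin(17)
Torque = 8.49 N*m


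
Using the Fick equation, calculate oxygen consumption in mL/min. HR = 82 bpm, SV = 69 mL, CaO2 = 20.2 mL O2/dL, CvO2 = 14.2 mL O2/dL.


CO = HR*SV = 82*69/1000 = 5.658 L/min
a-v O2 diff = 20.2 - 14.2 = 6 mL/dL
VO2 = CO * (CaO2-CvO2) * 10 dL/L
VO2 = 5.658 * 6 * 10
VO2 = 339.5 mL/min


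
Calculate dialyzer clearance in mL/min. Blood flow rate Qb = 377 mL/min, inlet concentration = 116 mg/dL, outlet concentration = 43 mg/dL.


K = Qb * (Cb_in - Cb_out) / Cb_in
K = 377 * (116 - 43) / 116
K = 237.2 mL/min


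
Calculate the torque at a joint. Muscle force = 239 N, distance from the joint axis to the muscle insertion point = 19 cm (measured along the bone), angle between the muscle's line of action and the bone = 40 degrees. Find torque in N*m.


Torque = F * d * sin(theta)   (moment arm = d*sin(theta))
d = 19 cm = 0.19 m
Torque = 239 * 0.19 * sin(40)
Torque = 29.19 N*m


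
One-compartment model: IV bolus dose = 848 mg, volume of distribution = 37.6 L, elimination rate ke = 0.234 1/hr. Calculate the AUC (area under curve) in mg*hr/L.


C0 = Dose/Vd = 848/37.6 = 22.5532 mg/L
AUC = C0/ke = 22.5532/0.234
AUC = 96.38 mg*hr/L


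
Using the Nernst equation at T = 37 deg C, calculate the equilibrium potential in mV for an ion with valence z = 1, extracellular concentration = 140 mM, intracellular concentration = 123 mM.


E = (RT/(zF)) * ln(C_out/C_in)
T = 37 + 273.15 = 310.15 K
E = (8.314 * 310.15 / (1 * 96485)) * ln(140/123)
E = 3.46 mV


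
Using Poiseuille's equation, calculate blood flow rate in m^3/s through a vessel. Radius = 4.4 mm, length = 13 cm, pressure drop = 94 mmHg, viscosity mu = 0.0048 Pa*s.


Q = pi*r^4*dP / (8*mu*L)
r = 0.0044 m, L = 0.13 m
dP = 94 mmHg = 12532.268 Pa
Q = 0.002956 m^3/s


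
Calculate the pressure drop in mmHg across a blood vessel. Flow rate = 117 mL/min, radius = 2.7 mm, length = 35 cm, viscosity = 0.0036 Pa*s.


dP = 8*mu*L*Q / (pi*r^4)
Q = 117 mL/min = 1.95e-06 m^3/s
dP = 117.731 Pa = 117.731 / 133.322 mmHg = 0.8831 mmHg


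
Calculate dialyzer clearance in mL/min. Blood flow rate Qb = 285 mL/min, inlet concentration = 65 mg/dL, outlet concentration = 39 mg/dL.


K = Qb * (Cb_in - Cb_out) / Cb_in
K = 285 * (65 - 39) / 65
K = 114 mL/min


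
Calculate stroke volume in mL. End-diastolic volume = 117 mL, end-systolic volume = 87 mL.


SV = EDV - ESV
SV = 117 - 87
SV = 30 mL


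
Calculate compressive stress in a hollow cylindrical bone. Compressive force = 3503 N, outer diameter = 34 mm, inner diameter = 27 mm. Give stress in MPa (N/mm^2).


A = pi*(r_o^2 - r_i^2)
r_o = 17 mm, r_i = 13.5 mm
A = 335.365 mm^2
sigma = F/A = 3503 / 335.365
sigma = 10.45 MPa


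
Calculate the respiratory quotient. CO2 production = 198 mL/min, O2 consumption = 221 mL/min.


RQ = VCO2 / VO2
RQ = 198 / 221
RQ = 0.8959


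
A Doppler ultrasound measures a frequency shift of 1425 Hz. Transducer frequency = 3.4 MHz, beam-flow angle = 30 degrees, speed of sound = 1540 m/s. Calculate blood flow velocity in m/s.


v = fd * c / (2 * f0 * cos(theta))
v = 1425 * 1540 / (2 * 3.4000e+06 * cos(30))
v = 0.3726 m/s


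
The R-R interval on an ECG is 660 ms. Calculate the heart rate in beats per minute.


HR = 60 / RR_interval(s)
RR = 660 ms = 0.66 s
HR = 60 / 0.66 = 90.91 bpm


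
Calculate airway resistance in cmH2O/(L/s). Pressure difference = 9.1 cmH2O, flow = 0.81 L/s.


R = dP / flow
R = 9.1 / 0.81
R = 11.23 cmH2O/(L/s)


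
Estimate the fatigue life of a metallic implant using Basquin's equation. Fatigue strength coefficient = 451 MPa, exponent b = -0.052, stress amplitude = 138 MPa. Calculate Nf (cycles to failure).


sigma_a = sigma_f' * (2Nf)^b
2Nf = (sigma_a/sigma_f')^(1/b)
2Nf = (138/451)^(1/-0.052)
2Nf = 7.7684734e+09
Nf = 3.8842e+09


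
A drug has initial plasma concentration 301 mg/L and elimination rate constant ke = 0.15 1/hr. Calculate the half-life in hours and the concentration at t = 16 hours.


t_half = ln(2) / ke = 0.693147 / 0.15 = 4.621 hr
C(t) = C0 * exp(-ke*t) = 301 * exp(-0.15*16)
C(16) = 27.31 mg/L


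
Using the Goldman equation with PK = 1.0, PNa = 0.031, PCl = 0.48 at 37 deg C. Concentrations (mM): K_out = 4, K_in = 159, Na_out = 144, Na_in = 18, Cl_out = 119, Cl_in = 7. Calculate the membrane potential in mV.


Vm = (RT/F)*ln((PK*Ko + PNa*Nao + PCl*Cli)/(PK*Ki + PNa*Nai + PCl*Clo))
Numer = 11.824, Denom = 216.678
Vm = -77.72 mV


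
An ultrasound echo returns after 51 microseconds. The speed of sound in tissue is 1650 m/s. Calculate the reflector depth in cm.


depth = c * t / 2
t = 51 us = 5.1000e-05 s
depth = 1650 * 5.1000e-05 / 2
depth = 0.042075 m = 4.2075 cm


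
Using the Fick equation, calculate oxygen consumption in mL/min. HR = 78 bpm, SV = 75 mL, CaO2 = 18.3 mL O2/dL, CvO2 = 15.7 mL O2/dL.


CO = HR*SV = 78*75/1000 = 5.85 L/min
a-v O2 diff = 18.3 - 15.7 = 2.6 mL/dL
VO2 = CO * (CaO2-CvO2) * 10 dL/L
VO2 = 5.85 * 2.6 * 10
VO2 = 152.1 mL/min


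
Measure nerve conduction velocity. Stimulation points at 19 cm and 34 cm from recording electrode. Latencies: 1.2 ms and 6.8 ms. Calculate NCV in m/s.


Distance = (34 - 19) / 100 = 0.15 m
dt = (6.8 - 1.2) / 1000 = 0.0056 s
NCV = dist / dt = 26.79 m/s


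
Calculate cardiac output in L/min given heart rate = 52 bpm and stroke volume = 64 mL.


CO = HR * SV
CO = 52 * 64 / 1000
CO = 3.328 L/min


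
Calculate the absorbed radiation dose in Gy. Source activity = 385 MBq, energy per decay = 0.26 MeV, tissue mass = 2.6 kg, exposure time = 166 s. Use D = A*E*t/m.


A = 385 MBq = 3.8500e+08 Bq
E = 0.26 MeV = 4.1652e-14 J
D = A*E*t/m = 3.8500e+08*4.1652e-14*166/2.6
D = 0.001024 Gy


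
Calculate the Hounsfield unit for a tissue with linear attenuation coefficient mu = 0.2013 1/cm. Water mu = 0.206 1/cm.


HU = ((mu_tissue - mu_water) / mu_water) * 1000
HU = ((0.2013 - 0.206) / 0.206) * 1000
HU = -22.82


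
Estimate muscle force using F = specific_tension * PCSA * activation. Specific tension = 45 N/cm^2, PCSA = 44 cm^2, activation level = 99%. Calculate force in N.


F = sigma * PCSA * activation
F = 45 * 44 * 0.99
F = 1960 N


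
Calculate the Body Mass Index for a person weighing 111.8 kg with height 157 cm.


BMI = weight / height^2
height = 157 cm = 1.57 m
BMI = 111.8 / 1.57^2
BMI = 45.36 kg/m^2


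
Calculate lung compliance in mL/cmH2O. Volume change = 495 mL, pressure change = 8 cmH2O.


C = dV / dP
C = 495 / 8
C = 61.88 mL/cmH2O


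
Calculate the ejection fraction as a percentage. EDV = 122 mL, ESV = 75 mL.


SV = EDV - ESV = 122 - 75 = 47 mL
EF = SV/EDV * 100 = 47/122 * 100
EF = 38.52%


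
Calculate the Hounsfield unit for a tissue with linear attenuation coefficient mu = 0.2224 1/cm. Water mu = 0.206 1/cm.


HU = ((mu_tissue - mu_water) / mu_water) * 1000
HU = ((0.2224 - 0.206) / 0.206) * 1000
HU = 79.61


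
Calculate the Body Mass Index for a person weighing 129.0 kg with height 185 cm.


BMI = weight / height^2
height = 185 cm = 1.85 m
BMI = 129.0 / 1.85^2
BMI = 37.69 kg/m^2


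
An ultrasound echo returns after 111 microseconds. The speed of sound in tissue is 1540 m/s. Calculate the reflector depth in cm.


depth = c * t / 2
t = 111 us = 1.1100e-04 s
depth = 1540 * 1.1100e-04 / 2
depth = 0.08547 m = 8.547 cm


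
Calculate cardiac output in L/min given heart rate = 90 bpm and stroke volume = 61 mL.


CO = HR * SV
CO = 90 * 61 / 1000
CO = 5.49 L/min


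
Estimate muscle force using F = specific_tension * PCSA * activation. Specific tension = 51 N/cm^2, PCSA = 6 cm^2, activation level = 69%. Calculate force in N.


F = sigma * PCSA * activation
F = 51 * 6 * 0.69
F = 211.1 N


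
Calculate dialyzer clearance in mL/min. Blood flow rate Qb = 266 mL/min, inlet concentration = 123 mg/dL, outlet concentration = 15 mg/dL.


K = Qb * (Cb_in - Cb_out) / Cb_in
K = 266 * (123 - 15) / 123
K = 233.6 mL/min


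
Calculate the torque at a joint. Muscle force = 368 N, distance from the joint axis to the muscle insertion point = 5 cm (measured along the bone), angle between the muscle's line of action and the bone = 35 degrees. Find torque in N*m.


Torque = F * d * sin(theta)   (moment arm = d*sin(theta))
d = 5 cm = 0.05 m
Torque = 368 * 0.05 * sin(35)
Torque = 10.55 N*m


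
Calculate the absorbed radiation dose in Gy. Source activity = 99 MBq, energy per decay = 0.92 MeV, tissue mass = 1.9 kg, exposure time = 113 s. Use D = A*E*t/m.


A = 99 MBq = 9.9000e+07 Bq
E = 0.92 MeV = 1.47384e-13 J
D = A*E*t/m = 9.9000e+07*1.47384e-13*113/1.9
D = 8.6778e-04 Gy


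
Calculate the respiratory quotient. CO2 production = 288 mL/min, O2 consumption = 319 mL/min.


RQ = VCO2 / VO2
RQ = 288 / 319
RQ = 0.9028


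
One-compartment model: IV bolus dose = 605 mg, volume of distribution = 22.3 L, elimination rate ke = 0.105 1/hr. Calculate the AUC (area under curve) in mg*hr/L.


C0 = Dose/Vd = 605/22.3 = 27.13 mg/L
AUC = C0/ke = 27.13/0.105
AUC = 258.4 mg*hr/L


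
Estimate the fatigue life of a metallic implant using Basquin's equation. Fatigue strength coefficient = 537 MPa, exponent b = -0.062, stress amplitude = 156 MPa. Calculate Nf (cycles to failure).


sigma_a = sigma_f' * (2Nf)^b
2Nf = (sigma_a/sigma_f')^(1/b)
2Nf = (156/537)^(1/-0.062)
2Nf = 4.5589615e+08
Nf = 2.2795e+08


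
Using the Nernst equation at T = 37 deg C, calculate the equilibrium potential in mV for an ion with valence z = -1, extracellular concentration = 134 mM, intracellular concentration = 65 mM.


E = (RT/(zF)) * ln(C_out/C_in)
T = 37 + 273.15 = 310.15 K
E = (8.314 * 310.15 / (-1 * 96485)) * ln(134/65)
E = -19.33 mV


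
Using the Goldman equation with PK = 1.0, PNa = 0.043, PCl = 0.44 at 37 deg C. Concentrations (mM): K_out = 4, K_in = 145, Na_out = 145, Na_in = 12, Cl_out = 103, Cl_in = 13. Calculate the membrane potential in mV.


Vm = (RT/F)*ln((PK*Ko + PNa*Nao + PCl*Cli)/(PK*Ki + PNa*Nai + PCl*Clo))
Numer = 15.955, Denom = 190.836
Vm = -66.32 mV


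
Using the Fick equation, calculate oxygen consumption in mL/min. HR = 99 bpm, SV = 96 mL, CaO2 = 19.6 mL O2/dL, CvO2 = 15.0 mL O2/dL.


CO = HR*SV = 99*96/1000 = 9.504 L/min
a-v O2 diff = 19.6 - 15.0 = 4.6 mL/dL
VO2 = CO * (CaO2-CvO2) * 10 dL/L
VO2 = 9.504 * 4.6 * 10
VO2 = 437.2 mL/min


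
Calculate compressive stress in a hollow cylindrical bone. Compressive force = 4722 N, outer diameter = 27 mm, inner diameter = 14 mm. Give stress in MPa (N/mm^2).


A = pi*(r_o^2 - r_i^2)
r_o = 13.5 mm, r_i = 7 mm
A = 418.617 mm^2
sigma = F/A = 4722 / 418.617
sigma = 11.28 MPa


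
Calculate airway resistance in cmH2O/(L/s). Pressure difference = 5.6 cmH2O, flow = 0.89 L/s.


R = dP / flow
R = 5.6 / 0.89
R = 6.292 cmH2O/(L/s)


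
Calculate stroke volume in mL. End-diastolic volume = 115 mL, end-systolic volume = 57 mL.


SV = EDV - ESV
SV = 115 - 57
SV = 58 mL


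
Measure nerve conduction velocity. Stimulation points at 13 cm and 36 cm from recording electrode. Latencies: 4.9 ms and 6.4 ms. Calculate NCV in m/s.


Distance = (36 - 13) / 100 = 0.23 m
dt = (6.4 - 4.9) / 1000 = 0.0015 s
NCV = dist / dt = 153.3 m/s


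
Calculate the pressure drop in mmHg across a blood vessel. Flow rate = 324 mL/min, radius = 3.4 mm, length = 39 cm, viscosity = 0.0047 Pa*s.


dP = 8*mu*L*Q / (pi*r^4)
Q = 324 mL/min = 5.4e-06 m^3/s
dP = 188.617 Pa = 188.617 / 133.322 mmHg = 1.415 mmHg


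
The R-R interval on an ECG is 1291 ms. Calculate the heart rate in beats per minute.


HR = 60 / RR_interval(s)
RR = 1291 ms = 1.291 s
HR = 60 / 1.291 = 46.48 bpm


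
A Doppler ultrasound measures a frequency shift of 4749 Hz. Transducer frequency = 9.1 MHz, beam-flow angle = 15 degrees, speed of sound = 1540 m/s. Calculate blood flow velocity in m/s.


v = fd * c / (2 * f0 * cos(theta))
v = 4749 * 1540 / (2 * 9.1000e+06 * cos(15))
v = 0.416 m/s


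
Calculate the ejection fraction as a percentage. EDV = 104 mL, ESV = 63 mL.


SV = EDV - ESV = 104 - 63 = 41 mL
EF = SV/EDV * 100 = 41/104 * 100
EF = 39.42%


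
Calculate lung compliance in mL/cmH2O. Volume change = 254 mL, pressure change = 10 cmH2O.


C = dV / dP
C = 254 / 10
C = 25.4 mL/cmH2O


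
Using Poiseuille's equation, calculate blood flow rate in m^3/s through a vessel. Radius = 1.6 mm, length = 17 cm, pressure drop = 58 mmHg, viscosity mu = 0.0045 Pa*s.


Q = pi*r^4*dP / (8*mu*L)
r = 0.0016 m, L = 0.17 m
dP = 58 mmHg = 7732.676 Pa
Q = 2.6014e-05 m^3/s


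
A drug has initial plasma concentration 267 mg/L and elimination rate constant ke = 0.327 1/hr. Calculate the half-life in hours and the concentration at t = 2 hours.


t_half = ln(2) / ke = 0.693147 / 0.327 = 2.12 hr
C(t) = C0 * exp(-ke*t) = 267 * exp(-0.327*2)
C(2) = 138.8 mg/L


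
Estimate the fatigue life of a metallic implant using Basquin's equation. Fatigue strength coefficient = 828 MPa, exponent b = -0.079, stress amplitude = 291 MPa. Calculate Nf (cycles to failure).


sigma_a = sigma_f' * (2Nf)^b
2Nf = (sigma_a/sigma_f')^(1/b)
2Nf = (291/828)^(1/-0.079)
2Nf = 560497.94
Nf = 2.802e+05


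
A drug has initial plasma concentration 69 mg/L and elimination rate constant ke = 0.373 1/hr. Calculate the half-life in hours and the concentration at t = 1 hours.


t_half = ln(2) / ke = 0.693147 / 0.373 = 1.858 hr
C(t) = C0 * exp(-ke*t) = 69 * exp(-0.373*1)
C(1) = 47.52 mg/L


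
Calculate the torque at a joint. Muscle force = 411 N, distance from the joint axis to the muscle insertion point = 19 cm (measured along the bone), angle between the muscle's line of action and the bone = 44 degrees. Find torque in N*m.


Torque = F * d * sin(theta)   (moment arm = d*sin(theta))
d = 19 cm = 0.19 m
Torque = 411 * 0.19 * sin(44)
Torque = 54.25 N*m


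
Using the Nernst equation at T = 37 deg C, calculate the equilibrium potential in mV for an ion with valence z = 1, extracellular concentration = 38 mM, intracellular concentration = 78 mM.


E = (RT/(zF)) * ln(C_out/C_in)
T = 37 + 273.15 = 310.15 K
E = (8.314 * 310.15 / (1 * 96485)) * ln(38/78)
E = -19.22 mV


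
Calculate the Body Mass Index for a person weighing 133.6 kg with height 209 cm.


BMI = weight / height^2
height = 209 cm = 2.09 m
BMI = 133.6 / 2.09^2
BMI = 30.59 kg/m^2


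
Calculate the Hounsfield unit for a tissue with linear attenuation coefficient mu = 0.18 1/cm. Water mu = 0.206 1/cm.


HU = ((mu_tissue - mu_water) / mu_water) * 1000
HU = ((0.18 - 0.206) / 0.206) * 1000
HU = -126.2


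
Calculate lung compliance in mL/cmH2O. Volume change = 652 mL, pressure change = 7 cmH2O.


C = dV / dP
C = 652 / 7
C = 93.14 mL/cmH2O


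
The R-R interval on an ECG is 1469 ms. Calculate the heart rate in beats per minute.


HR = 60 / RR_interval(s)
RR = 1469 ms = 1.469 s
HR = 60 / 1.469 = 40.84 bpm


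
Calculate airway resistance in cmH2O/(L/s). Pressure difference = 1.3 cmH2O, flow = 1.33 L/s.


R = dP / flow
R = 1.3 / 1.33
R = 0.9774 cmH2O/(L/s)


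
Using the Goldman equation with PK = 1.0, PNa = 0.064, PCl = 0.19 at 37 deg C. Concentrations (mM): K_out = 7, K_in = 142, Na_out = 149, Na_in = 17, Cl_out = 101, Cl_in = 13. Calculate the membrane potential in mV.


Vm = (RT/F)*ln((PK*Ko + PNa*Nao + PCl*Cli)/(PK*Ki + PNa*Nai + PCl*Clo))
Numer = 19.006, Denom = 162.278
Vm = -57.31 mV


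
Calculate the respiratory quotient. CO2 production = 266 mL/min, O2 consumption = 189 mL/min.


RQ = VCO2 / VO2
RQ = 266 / 189
RQ = 1.407


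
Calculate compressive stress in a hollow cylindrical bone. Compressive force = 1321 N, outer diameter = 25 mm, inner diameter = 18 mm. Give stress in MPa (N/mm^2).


A = pi*(r_o^2 - r_i^2)
r_o = 12.5 mm, r_i = 9 mm
A = 236.405 mm^2
sigma = F/A = 1321 / 236.405
sigma = 5.588 MPa


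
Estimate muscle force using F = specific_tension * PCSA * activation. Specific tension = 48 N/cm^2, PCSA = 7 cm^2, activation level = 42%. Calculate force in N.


F = sigma * PCSA * activation
F = 48 * 7 * 0.42
F = 141.1 N


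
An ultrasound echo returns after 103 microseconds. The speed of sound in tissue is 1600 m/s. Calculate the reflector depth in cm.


depth = c * t / 2
t = 103 us = 1.0300e-04 s
depth = 1600 * 1.0300e-04 / 2
depth = 0.0824 m = 8.24 cm


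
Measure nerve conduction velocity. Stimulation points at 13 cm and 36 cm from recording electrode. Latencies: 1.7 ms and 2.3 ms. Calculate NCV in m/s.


Distance = (36 - 13) / 100 = 0.23 m
dt = (2.3 - 1.7) / 1000 = 6.0000e-04 s
NCV = dist / dt = 383.3 m/s


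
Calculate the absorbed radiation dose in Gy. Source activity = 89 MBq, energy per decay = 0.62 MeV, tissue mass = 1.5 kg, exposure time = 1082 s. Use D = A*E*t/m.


A = 89 MBq = 8.9000e+07 Bq
E = 0.62 MeV = 9.9324e-14 J
D = A*E*t/m = 8.9000e+07*9.9324e-14*1082/1.5
D = 0.006376 Gy


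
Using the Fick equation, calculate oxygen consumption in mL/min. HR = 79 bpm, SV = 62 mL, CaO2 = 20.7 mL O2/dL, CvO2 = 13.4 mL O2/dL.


CO = HR*SV = 79*62/1000 = 4.898 L/min
a-v O2 diff = 20.7 - 13.4 = 7.3 mL/dL
VO2 = CO * (CaO2-CvO2) * 10 dL/L
VO2 = 4.898 * 7.3 * 10
VO2 = 357.6 mL/min


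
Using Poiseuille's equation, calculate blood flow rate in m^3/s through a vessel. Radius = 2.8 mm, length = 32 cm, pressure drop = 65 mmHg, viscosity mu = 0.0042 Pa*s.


Q = pi*r^4*dP / (8*mu*L)
r = 0.0028 m, L = 0.32 m
dP = 65 mmHg = 8665.93 Pa
Q = 1.5564e-04 m^3/s


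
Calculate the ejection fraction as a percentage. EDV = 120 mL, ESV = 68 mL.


SV = EDV - ESV = 120 - 68 = 52 mL
EF = SV/EDV * 100 = 52/120 * 100
EF = 43.33%


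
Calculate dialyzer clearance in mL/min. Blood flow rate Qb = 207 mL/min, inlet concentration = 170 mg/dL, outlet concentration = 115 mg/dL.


K = Qb * (Cb_in - Cb_out) / Cb_in
K = 207 * (170 - 115) / 170
K = 66.97 mL/min


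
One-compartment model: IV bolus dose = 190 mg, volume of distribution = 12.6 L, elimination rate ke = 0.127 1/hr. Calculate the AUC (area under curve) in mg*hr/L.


C0 = Dose/Vd = 190/12.6 = 15.0794 mg/L
AUC = C0/ke = 15.0794/0.127
AUC = 118.7 mg*hr/L


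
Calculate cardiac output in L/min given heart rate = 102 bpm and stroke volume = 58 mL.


CO = HR * SV
CO = 102 * 58 / 1000
CO = 5.916 L/min


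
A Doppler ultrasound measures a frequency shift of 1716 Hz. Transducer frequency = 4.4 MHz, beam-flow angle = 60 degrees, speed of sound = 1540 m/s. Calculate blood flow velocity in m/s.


v = fd * c / (2 * f0 * cos(theta))
v = 1716 * 1540 / (2 * 4.4000e+06 * cos(60))
v = 0.6006 m/s


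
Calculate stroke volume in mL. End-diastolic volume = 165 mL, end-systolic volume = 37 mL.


SV = EDV - ESV
SV = 165 - 37
SV = 128 mL


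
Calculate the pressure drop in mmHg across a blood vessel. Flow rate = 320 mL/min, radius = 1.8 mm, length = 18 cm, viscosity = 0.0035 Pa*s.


dP = 8*mu*L*Q / (pi*r^4)
Q = 320 mL/min = 5.33333e-06 m^3/s
dP = 815.059 Pa = 815.059 / 133.322 mmHg = 6.113 mmHg


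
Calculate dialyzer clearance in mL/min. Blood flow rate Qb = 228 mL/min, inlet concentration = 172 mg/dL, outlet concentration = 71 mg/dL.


K = Qb * (Cb_in - Cb_out) / Cb_in
K = 228 * (172 - 71) / 172
K = 133.9 mL/min


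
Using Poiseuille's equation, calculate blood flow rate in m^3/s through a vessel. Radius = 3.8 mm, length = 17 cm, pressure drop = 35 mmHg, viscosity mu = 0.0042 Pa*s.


Q = pi*r^4*dP / (8*mu*L)
r = 0.0038 m, L = 0.17 m
dP = 35 mmHg = 4666.27 Pa
Q = 5.3514e-04 m^3/s


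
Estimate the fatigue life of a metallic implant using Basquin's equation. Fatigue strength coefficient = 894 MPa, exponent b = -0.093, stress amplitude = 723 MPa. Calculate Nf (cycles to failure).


sigma_a = sigma_f' * (2Nf)^b
2Nf = (sigma_a/sigma_f')^(1/b)
2Nf = (723/894)^(1/-0.093)
2Nf = 9.8036879
Nf = 4.902


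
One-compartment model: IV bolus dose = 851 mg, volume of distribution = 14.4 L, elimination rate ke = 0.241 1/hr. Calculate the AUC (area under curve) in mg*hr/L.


C0 = Dose/Vd = 851/14.4 = 59.0972 mg/L
AUC = C0/ke = 59.0972/0.241
AUC = 245.2 mg*hr/L


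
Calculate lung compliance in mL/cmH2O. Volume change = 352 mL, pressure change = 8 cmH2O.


C = dV / dP
C = 352 / 8
C = 44 mL/cmH2O


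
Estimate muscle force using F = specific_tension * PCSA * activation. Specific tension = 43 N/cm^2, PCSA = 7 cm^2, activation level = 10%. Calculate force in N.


F = sigma * PCSA * activation
F = 43 * 7 * 0.1
F = 30.1 N


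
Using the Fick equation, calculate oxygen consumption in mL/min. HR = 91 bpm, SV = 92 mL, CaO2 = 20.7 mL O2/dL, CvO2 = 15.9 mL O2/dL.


CO = HR*SV = 91*92/1000 = 8.372 L/min
a-v O2 diff = 20.7 - 15.9 = 4.8 mL/dL
VO2 = CO * (CaO2-CvO2) * 10 dL/L
VO2 = 8.372 * 4.8 * 10
VO2 = 401.9 mL/min


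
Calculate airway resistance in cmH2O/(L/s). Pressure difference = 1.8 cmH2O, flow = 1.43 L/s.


R = dP / flow
R = 1.8 / 1.43
R = 1.259 cmH2O/(L/s)


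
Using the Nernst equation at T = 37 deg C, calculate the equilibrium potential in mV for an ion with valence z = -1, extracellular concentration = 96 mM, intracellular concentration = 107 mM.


E = (RT/(zF)) * ln(C_out/C_in)
T = 37 + 273.15 = 310.15 K
E = (8.314 * 310.15 / (-1 * 96485)) * ln(96/107)
E = 2.899 mV


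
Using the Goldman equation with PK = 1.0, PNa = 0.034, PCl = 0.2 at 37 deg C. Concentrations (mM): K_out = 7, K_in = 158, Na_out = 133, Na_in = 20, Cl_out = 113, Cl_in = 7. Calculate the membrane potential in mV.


Vm = (RT/F)*ln((PK*Ko + PNa*Nao + PCl*Cli)/(PK*Ki + PNa*Nai + PCl*Clo))
Numer = 12.922, Denom = 181.28
Vm = -70.58 mV


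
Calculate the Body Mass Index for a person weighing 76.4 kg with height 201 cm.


BMI = weight / height^2
height = 201 cm = 2.01 m
BMI = 76.4 / 2.01^2
BMI = 18.91 kg/m^2


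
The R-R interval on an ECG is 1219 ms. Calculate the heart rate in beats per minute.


HR = 60 / RR_interval(s)
RR = 1219 ms = 1.219 s
HR = 60 / 1.219 = 49.22 bpm


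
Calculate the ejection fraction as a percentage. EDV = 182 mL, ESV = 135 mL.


SV = EDV - ESV = 182 - 135 = 47 mL
EF = SV/EDV * 100 = 47/182 * 100
EF = 25.82%


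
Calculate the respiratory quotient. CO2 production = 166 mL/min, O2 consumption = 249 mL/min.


RQ = VCO2 / VO2
RQ = 166 / 249
RQ = 0.6667


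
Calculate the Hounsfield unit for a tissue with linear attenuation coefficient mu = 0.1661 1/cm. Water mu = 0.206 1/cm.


HU = ((mu_tissue - mu_water) / mu_water) * 1000
HU = ((0.1661 - 0.206) / 0.206) * 1000
HU = -193.7


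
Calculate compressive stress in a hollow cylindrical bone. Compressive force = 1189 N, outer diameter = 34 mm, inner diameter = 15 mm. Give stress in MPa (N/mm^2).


A = pi*(r_o^2 - r_i^2)
r_o = 17 mm, r_i = 7.5 mm
A = 731.206 mm^2
sigma = F/A = 1189 / 731.206
sigma = 1.626 MPa


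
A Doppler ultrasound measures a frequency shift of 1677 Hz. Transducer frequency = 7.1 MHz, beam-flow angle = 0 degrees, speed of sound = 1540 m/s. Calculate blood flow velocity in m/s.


v = fd * c / (2 * f0 * cos(theta))
v = 1677 * 1540 / (2 * 7.1000e+06 * cos(0))
v = 0.1819 m/s


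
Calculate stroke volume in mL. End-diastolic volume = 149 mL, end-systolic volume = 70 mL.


SV = EDV - ESV
SV = 149 - 70
SV = 79 mL


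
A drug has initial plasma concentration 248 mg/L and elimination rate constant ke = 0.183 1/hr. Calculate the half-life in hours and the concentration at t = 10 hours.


t_half = ln(2) / ke = 0.693147 / 0.183 = 3.788 hr
C(t) = C0 * exp(-ke*t) = 248 * exp(-0.183*10)
C(10) = 39.78 mg/L


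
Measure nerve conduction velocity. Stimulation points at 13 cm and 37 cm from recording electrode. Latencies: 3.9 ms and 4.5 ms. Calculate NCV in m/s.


Distance = (37 - 13) / 100 = 0.24 m
dt = (4.5 - 3.9) / 1000 = 6.0000e-04 s
NCV = dist / dt = 400 m/s


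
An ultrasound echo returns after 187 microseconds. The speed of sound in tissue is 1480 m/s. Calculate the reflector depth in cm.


depth = c * t / 2
t = 187 us = 1.8700e-04 s
depth = 1480 * 1.8700e-04 / 2
depth = 0.13838 m = 13.838 cm


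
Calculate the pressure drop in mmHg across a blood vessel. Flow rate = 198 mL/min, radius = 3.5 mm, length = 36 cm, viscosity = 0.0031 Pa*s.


dP = 8*mu*L*Q / (pi*r^4)
Q = 198 mL/min = 3.3e-06 m^3/s
dP = 62.4951 Pa = 62.4951 / 133.322 mmHg = 0.4688 mmHg


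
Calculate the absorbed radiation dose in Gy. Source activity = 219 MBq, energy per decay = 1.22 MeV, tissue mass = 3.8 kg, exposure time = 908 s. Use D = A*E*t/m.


A = 219 MBq = 2.1900e+08 Bq
E = 1.22 MeV = 1.95444e-13 J
D = A*E*t/m = 2.1900e+08*1.95444e-13*908/3.8
D = 0.01023 Gy


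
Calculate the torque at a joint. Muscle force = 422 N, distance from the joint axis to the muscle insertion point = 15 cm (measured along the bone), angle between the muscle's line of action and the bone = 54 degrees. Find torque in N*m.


Torque = F * d * sin(theta)   (moment arm = d*sin(theta))
d = 15 cm = 0.15 m
Torque = 422 * 0.15 * sin(54)
Torque = 51.21 N*m


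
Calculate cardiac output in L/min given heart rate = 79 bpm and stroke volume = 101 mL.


CO = HR * SV
CO = 79 * 101 / 1000
CO = 7.979 L/min


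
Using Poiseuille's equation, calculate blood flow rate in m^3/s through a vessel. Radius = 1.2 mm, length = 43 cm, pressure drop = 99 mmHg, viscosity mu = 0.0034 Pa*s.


Q = pi*r^4*dP / (8*mu*L)
r = 0.0012 m, L = 0.43 m
dP = 99 mmHg = 13198.878 Pa
Q = 7.3515e-06 m^3/s


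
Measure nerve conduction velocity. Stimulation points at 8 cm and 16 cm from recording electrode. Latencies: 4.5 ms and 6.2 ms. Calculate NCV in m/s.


Distance = (16 - 8) / 100 = 0.08 m
dt = (6.2 - 4.5) / 1000 = 0.0017 s
NCV = dist / dt = 47.06 m/s


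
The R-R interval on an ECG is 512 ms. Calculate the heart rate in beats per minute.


HR = 60 / RR_interval(s)
RR = 512 ms = 0.512 s
HR = 60 / 0.512 = 117.2 bpm


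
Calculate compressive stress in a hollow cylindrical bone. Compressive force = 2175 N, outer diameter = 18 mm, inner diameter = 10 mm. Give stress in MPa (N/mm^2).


A = pi*(r_o^2 - r_i^2)
r_o = 9 mm, r_i = 5 mm
A = 175.929 mm^2
sigma = F/A = 2175 / 175.929
sigma = 12.36 MPa


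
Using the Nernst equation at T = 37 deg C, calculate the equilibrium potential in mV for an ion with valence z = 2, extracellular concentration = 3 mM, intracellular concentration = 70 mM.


E = (RT/(zF)) * ln(C_out/C_in)
T = 37 + 273.15 = 310.15 K
E = (8.314 * 310.15 / (2 * 96485)) * ln(3/70)
E = -42.09 mV


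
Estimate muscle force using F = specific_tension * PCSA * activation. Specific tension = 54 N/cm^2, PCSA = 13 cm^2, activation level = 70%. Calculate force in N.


F = sigma * PCSA * activation
F = 54 * 13 * 0.7
F = 491.4 N


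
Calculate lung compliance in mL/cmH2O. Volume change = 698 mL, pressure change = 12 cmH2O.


C = dV / dP
C = 698 / 12
C = 58.17 mL/cmH2O


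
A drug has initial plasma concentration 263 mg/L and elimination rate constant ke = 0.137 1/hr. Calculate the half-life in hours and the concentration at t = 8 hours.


t_half = ln(2) / ke = 0.693147 / 0.137 = 5.059 hr
C(t) = C0 * exp(-ke*t) = 263 * exp(-0.137*8)
C(8) = 87.9 mg/L


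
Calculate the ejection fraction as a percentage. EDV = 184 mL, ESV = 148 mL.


SV = EDV - ESV = 184 - 148 = 36 mL
EF = SV/EDV * 100 = 36/184 * 100
EF = 19.57%


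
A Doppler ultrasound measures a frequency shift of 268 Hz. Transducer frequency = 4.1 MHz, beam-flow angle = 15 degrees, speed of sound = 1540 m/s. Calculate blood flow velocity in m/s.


v = fd * c / (2 * f0 * cos(theta))
v = 268 * 1540 / (2 * 4.1000e+06 * cos(15))
v = 0.05211 m/s


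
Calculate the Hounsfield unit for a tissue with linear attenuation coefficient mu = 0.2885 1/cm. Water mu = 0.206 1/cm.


HU = ((mu_tissue - mu_water) / mu_water) * 1000
HU = ((0.2885 - 0.206) / 0.206) * 1000
HU = 400.5


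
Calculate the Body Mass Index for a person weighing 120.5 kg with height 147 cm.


BMI = weight / height^2
height = 147 cm = 1.47 m
BMI = 120.5 / 1.47^2
BMI = 55.76 kg/m^2


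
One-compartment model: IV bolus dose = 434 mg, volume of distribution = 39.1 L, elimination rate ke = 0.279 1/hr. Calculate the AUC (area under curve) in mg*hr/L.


C0 = Dose/Vd = 434/39.1 = 11.0997 mg/L
AUC = C0/ke = 11.0997/0.279
AUC = 39.78 mg*hr/L


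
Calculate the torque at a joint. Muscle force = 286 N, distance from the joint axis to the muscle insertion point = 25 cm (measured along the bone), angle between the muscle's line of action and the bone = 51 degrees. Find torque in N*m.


Torque = F * d * sin(theta)   (moment arm = d*sin(theta))
d = 25 cm = 0.25 m
Torque = 286 * 0.25 * sin(51)
Torque = 55.57 N*m


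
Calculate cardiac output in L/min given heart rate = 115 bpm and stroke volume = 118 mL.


CO = HR * SV
CO = 115 * 118 / 1000
CO = 13.57 L/min


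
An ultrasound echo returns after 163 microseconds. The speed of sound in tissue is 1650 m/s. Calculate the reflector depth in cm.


depth = c * t / 2
t = 163 us = 1.6300e-04 s
depth = 1650 * 1.6300e-04 / 2
depth = 0.134475 m = 13.4475 cm


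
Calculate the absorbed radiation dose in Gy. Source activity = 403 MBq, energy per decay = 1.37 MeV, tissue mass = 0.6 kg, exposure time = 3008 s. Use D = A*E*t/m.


A = 403 MBq = 4.0300e+08 Bq
E = 1.37 MeV = 2.19474e-13 J
D = A*E*t/m = 4.0300e+08*2.19474e-13*3008/0.6
D = 0.4434 Gy


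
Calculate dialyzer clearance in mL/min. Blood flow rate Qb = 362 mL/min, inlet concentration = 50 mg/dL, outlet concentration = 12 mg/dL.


K = Qb * (Cb_in - Cb_out) / Cb_in
K = 362 * (50 - 12) / 50
K = 275.1 mL/min


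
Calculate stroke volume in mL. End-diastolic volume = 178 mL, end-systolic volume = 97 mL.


SV = EDV - ESV
SV = 178 - 97
SV = 81 mL


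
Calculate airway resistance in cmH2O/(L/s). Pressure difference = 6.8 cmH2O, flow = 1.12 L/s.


R = dP / flow
R = 6.8 / 1.12
R = 6.071 cmH2O/(L/s)


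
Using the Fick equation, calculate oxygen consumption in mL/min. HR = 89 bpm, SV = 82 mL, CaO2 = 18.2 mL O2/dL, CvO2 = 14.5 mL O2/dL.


CO = HR*SV = 89*82/1000 = 7.298 L/min
a-v O2 diff = 18.2 - 14.5 = 3.7 mL/dL
VO2 = CO * (CaO2-CvO2) * 10 dL/L
VO2 = 7.298 * 3.7 * 10
VO2 = 270 mL/min


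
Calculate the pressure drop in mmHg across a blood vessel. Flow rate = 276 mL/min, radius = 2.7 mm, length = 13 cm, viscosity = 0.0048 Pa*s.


dP = 8*mu*L*Q / (pi*r^4)
Q = 276 mL/min = 4.6e-06 m^3/s
dP = 137.54 Pa = 137.54 / 133.322 mmHg = 1.032 mmHg


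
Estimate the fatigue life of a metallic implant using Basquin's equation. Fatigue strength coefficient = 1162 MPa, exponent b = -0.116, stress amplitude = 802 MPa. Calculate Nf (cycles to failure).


sigma_a = sigma_f' * (2Nf)^b
2Nf = (sigma_a/sigma_f')^(1/b)
2Nf = (802/1162)^(1/-0.116)
2Nf = 24.445832
Nf = 12.22


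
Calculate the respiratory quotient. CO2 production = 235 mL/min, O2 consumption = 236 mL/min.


RQ = VCO2 / VO2
RQ = 235 / 236
RQ = 0.9958


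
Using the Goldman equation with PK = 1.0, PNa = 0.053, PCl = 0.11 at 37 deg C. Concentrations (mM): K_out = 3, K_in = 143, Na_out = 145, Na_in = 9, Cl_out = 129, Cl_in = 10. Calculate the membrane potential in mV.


Vm = (RT/F)*ln((PK*Ko + PNa*Nao + PCl*Cli)/(PK*Ki + PNa*Nai + PCl*Clo))
Numer = 11.785, Denom = 157.667
Vm = -69.32 mV


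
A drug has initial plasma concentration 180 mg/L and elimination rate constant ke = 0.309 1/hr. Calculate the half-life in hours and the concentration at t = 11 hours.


t_half = ln(2) / ke = 0.693147 / 0.309 = 2.243 hr
C(t) = C0 * exp(-ke*t) = 180 * exp(-0.309*11)
C(11) = 6.013 mg/L


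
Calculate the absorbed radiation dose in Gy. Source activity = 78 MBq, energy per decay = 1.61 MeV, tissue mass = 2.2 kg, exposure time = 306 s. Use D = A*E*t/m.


A = 78 MBq = 7.8000e+07 Bq
E = 1.61 MeV = 2.57922e-13 J
D = A*E*t/m = 7.8000e+07*2.57922e-13*306/2.2
D = 0.002798 Gy


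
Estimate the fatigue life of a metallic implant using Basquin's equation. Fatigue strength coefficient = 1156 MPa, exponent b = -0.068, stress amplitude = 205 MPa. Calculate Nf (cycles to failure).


sigma_a = sigma_f' * (2Nf)^b
2Nf = (sigma_a/sigma_f')^(1/b)
2Nf = (205/1156)^(1/-0.068)
2Nf = 1.1145954e+11
Nf = 5.5730e+10


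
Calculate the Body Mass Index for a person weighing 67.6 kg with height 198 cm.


BMI = weight / height^2
height = 198 cm = 1.98 m
BMI = 67.6 / 1.98^2
BMI = 17.24 kg/m^2


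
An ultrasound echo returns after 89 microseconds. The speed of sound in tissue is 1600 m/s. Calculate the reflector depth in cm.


depth = c * t / 2
t = 89 us = 8.9000e-05 s
depth = 1600 * 8.9000e-05 / 2
depth = 0.0712 m = 7.12 cm


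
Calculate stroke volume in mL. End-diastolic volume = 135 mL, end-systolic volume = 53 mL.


SV = EDV - ESV
SV = 135 - 53
SV = 82 mL


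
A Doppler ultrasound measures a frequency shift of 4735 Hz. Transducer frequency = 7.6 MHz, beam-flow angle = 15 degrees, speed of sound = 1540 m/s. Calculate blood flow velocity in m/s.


v = fd * c / (2 * f0 * cos(theta))
v = 4735 * 1540 / (2 * 7.6000e+06 * cos(15))
v = 0.4967 m/s


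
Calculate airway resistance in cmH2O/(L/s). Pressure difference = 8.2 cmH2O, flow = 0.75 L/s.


R = dP / flow
R = 8.2 / 0.75
R = 10.93 cmH2O/(L/s)


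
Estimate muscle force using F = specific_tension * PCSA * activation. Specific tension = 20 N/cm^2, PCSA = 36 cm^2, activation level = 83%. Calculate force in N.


F = sigma * PCSA * activation
F = 20 * 36 * 0.83
F = 597.6 N


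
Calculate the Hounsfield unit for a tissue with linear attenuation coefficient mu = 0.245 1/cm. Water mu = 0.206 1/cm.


HU = ((mu_tissue - mu_water) / mu_water) * 1000
HU = ((0.245 - 0.206) / 0.206) * 1000
HU = 189.3


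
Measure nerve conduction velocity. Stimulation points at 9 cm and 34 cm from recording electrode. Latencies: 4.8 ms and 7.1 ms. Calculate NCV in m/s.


Distance = (34 - 9) / 100 = 0.25 m
dt = (7.1 - 4.8) / 1000 = 0.0023 s
NCV = dist / dt = 108.7 m/s


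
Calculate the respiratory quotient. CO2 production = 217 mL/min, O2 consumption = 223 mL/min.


RQ = VCO2 / VO2
RQ = 217 / 223
RQ = 0.9731


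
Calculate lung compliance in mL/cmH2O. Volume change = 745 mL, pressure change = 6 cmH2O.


C = dV / dP
C = 745 / 6
C = 124.2 mL/cmH2O


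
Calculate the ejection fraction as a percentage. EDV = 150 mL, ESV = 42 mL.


SV = EDV - ESV = 150 - 42 = 108 mL
EF = SV/EDV * 100 = 108/150 * 100
EF = 72%


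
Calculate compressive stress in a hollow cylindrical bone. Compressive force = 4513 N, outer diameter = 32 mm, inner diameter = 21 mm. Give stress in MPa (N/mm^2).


A = pi*(r_o^2 - r_i^2)
r_o = 16 mm, r_i = 10.5 mm
A = 457.887 mm^2
sigma = F/A = 4513 / 457.887
sigma = 9.856 MPa


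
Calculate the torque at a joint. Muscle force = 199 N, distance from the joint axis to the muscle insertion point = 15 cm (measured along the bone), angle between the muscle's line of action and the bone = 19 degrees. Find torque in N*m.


Torque = F * d * sin(theta)   (moment arm = d*sin(theta))
d = 15 cm = 0.15 m
Torque = 199 * 0.15 * sin(19)
Torque = 9.718 N*m


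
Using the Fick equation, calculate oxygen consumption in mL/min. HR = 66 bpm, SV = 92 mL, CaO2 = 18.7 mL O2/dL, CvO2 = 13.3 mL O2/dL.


CO = HR*SV = 66*92/1000 = 6.072 L/min
a-v O2 diff = 18.7 - 13.3 = 5.4 mL/dL
VO2 = CO * (CaO2-CvO2) * 10 dL/L
VO2 = 6.072 * 5.4 * 10
VO2 = 327.9 mL/min


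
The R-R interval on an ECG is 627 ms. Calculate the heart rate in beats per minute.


HR = 60 / RR_interval(s)
RR = 627 ms = 0.627 s
HR = 60 / 0.627 = 95.69 bpm


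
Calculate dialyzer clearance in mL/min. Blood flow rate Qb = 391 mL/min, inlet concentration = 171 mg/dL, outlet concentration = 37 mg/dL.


K = Qb * (Cb_in - Cb_out) / Cb_in
K = 391 * (171 - 37) / 171
K = 306.4 mL/min


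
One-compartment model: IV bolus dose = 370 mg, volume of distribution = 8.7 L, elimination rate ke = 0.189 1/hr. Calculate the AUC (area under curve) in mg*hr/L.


C0 = Dose/Vd = 370/8.7 = 42.5287 mg/L
AUC = C0/ke = 42.5287/0.189
AUC = 225 mg*hr/L


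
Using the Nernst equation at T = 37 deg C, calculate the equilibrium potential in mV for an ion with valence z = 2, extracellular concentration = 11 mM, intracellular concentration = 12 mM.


E = (RT/(zF)) * ln(C_out/C_in)
T = 37 + 273.15 = 310.15 K
E = (8.314 * 310.15 / (2 * 96485)) * ln(11/12)
E = -1.163 mV


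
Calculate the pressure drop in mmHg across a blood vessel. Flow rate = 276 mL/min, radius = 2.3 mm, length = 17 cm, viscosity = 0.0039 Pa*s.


dP = 8*mu*L*Q / (pi*r^4)
Q = 276 mL/min = 4.6e-06 m^3/s
dP = 277.524 Pa = 277.524 / 133.322 mmHg = 2.082 mmHg


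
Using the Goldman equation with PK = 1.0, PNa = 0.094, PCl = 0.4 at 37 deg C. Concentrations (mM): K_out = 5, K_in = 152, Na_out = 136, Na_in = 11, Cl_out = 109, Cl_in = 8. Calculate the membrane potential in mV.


Vm = (RT/F)*ln((PK*Ko + PNa*Nao + PCl*Cli)/(PK*Ki + PNa*Nai + PCl*Clo))
Numer = 20.984, Denom = 196.634
Vm = -59.8 mV


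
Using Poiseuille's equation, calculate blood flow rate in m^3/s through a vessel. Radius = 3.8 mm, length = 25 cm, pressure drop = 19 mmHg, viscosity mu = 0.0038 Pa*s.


Q = pi*r^4*dP / (8*mu*L)
r = 0.0038 m, L = 0.25 m
dP = 19 mmHg = 2533.118 Pa
Q = 2.1834e-04 m^3/s


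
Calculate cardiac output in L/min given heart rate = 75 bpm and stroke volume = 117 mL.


CO = HR * SV
CO = 75 * 117 / 1000
CO = 8.775 L/min


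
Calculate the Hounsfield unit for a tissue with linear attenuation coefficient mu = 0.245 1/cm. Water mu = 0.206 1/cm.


HU = ((mu_tissue - mu_water) / mu_water) * 1000
HU = ((0.245 - 0.206) / 0.206) * 1000
HU = 189.3


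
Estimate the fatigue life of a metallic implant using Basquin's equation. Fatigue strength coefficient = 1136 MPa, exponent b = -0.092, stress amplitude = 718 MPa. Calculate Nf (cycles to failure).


sigma_a = sigma_f' * (2Nf)^b
2Nf = (sigma_a/sigma_f')^(1/b)
2Nf = (718/1136)^(1/-0.092)
2Nf = 146.48836
Nf = 73.24


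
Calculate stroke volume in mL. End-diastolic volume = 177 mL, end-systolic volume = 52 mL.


SV = EDV - ESV
SV = 177 - 52
SV = 125 mL


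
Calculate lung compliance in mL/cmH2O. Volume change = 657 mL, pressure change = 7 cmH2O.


C = dV / dP
C = 657 / 7
C = 93.86 mL/cmH2O


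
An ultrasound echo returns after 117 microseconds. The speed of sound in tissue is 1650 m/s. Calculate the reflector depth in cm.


depth = c * t / 2
t = 117 us = 1.1700e-04 s
depth = 1650 * 1.1700e-04 / 2
depth = 0.096525 m = 9.6525 cm


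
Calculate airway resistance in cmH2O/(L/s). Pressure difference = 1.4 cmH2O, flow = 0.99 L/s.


R = dP / flow
R = 1.4 / 0.99
R = 1.414 cmH2O/(L/s)
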